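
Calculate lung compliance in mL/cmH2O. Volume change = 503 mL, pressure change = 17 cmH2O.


C = dV / dP
C = 503 / 17
C = 29.59 mL/cmH2O


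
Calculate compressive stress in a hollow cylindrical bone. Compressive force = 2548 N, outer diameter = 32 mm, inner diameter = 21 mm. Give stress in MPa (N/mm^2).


A = pi*(r_o^2 - r_i^2)
r_o = 16 mm, r_i = 10.5 mm
A = 457.887 mm^2
sigma = F/A = 2548 / 457.887
sigma = 5.565 MPa


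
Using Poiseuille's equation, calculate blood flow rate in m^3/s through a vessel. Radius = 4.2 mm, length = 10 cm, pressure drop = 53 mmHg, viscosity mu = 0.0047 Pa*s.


Q = pi*r^4*dP / (8*mu*L)
r = 0.0042 m, L = 0.1 m
dP = 53 mmHg = 7066.066 Pa
Q = 0.001837 m^3/s


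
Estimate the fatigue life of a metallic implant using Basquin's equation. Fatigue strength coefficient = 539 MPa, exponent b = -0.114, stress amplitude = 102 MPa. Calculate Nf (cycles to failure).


sigma_a = sigma_f' * (2Nf)^b
2Nf = (sigma_a/sigma_f')^(1/b)
2Nf = (102/539)^(1/-0.114)
2Nf = 2197886.2
Nf = 1.0989e+06


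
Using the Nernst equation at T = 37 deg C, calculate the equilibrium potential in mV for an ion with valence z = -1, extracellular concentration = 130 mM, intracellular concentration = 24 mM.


E = (RT/(zF)) * ln(C_out/C_in)
T = 37 + 273.15 = 310.15 K
E = (8.314 * 310.15 / (-1 * 96485)) * ln(130/24)
E = -45.15 mV


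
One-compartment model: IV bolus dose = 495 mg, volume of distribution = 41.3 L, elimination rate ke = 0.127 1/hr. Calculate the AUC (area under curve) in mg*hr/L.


C0 = Dose/Vd = 495/41.3 = 11.9855 mg/L
AUC = C0/ke = 11.9855/0.127
AUC = 94.37 mg*hr/L


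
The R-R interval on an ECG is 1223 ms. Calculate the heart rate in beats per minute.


HR = 60 / RR_interval(s)
RR = 1223 ms = 1.223 s
HR = 60 / 1.223 = 49.06 bpm


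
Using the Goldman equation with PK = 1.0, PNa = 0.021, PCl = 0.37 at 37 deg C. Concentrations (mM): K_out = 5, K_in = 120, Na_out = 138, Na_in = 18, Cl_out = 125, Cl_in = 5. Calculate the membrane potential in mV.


Vm = (RT/F)*ln((PK*Ko + PNa*Nao + PCl*Cli)/(PK*Ki + PNa*Nai + PCl*Clo))
Numer = 9.748, Denom = 166.628
Vm = -75.87 mV


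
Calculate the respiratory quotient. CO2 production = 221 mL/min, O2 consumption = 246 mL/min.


RQ = VCO2 / VO2
RQ = 221 / 246
RQ = 0.8984


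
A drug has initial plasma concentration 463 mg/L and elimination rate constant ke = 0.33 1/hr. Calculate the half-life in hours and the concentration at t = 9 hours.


t_half = ln(2) / ke = 0.693147 / 0.33 = 2.1 hr
C(t) = C0 * exp(-ke*t) = 463 * exp(-0.33*9)
C(9) = 23.75 mg/L


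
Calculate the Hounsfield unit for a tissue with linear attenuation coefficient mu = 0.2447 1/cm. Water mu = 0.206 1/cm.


HU = ((mu_tissue - mu_water) / mu_water) * 1000
HU = ((0.2447 - 0.206) / 0.206) * 1000
HU = 187.9


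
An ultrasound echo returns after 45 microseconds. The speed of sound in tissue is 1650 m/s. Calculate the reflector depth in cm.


depth = c * t / 2
t = 45 us = 4.5000e-05 s
depth = 1650 * 4.5000e-05 / 2
depth = 0.037125 m = 3.7125 cm


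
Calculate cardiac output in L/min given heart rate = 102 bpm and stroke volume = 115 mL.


CO = HR * SV
CO = 102 * 115 / 1000
CO = 11.73 L/min


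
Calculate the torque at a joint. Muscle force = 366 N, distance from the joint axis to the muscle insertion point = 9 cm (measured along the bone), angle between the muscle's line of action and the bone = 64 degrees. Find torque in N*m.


Torque = F * d * sin(theta)   (moment arm = d*sin(theta))
d = 9 cm = 0.09 m
Torque = 366 * 0.09 * sin(64)
Torque = 29.61 N*m


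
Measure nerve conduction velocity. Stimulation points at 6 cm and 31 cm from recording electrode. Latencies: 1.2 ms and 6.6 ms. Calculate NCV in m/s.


Distance = (31 - 6) / 100 = 0.25 m
dt = (6.6 - 1.2) / 1000 = 0.0054 s
NCV = dist / dt = 46.3 m/s


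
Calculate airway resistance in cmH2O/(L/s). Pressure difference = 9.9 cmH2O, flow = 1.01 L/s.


R = dP / flow
R = 9.9 / 1.01
R = 9.802 cmH2O/(L/s)


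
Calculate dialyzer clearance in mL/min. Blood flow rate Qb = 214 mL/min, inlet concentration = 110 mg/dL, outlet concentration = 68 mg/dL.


K = Qb * (Cb_in - Cb_out) / Cb_in
K = 214 * (110 - 68) / 110
K = 81.71 mL/min


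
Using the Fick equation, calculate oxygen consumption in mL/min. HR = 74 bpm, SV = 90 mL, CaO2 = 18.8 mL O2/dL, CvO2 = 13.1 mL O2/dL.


CO = HR*SV = 74*90/1000 = 6.66 L/min
a-v O2 diff = 18.8 - 13.1 = 5.7 mL/dL
VO2 = CO * (CaO2-CvO2) * 10 dL/L
VO2 = 6.66 * 5.7 * 10
VO2 = 379.6 mL/min


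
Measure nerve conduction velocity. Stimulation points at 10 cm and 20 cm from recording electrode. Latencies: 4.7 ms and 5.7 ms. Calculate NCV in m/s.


Distance = (20 - 10) / 100 = 0.1 m
dt = (5.7 - 4.7) / 1000 = 0.001 s
NCV = dist / dt = 100 m/s


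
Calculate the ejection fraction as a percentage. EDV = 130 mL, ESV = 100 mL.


SV = EDV - ESV = 130 - 100 = 30 mL
EF = SV/EDV * 100 = 30/130 * 100
EF = 23.08%


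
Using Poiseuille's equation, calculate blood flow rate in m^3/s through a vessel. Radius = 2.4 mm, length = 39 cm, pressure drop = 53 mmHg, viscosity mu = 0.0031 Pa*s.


Q = pi*r^4*dP / (8*mu*L)
r = 0.0024 m, L = 0.39 m
dP = 53 mmHg = 7066.066 Pa
Q = 7.6148e-05 m^3/s


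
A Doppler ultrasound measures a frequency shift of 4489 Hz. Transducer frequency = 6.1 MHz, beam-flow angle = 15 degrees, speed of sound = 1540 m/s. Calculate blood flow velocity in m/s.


v = fd * c / (2 * f0 * cos(theta))
v = 4489 * 1540 / (2 * 6.1000e+06 * cos(15))
v = 0.5866 m/s


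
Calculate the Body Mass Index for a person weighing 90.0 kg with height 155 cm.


BMI = weight / height^2
height = 155 cm = 1.55 m
BMI = 90.0 / 1.55^2
BMI = 37.46 kg/m^2


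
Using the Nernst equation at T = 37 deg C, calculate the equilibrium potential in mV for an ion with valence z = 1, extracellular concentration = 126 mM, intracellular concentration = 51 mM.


E = (RT/(zF)) * ln(C_out/C_in)
T = 37 + 273.15 = 310.15 K
E = (8.314 * 310.15 / (1 * 96485)) * ln(126/51)
E = 24.17 mV


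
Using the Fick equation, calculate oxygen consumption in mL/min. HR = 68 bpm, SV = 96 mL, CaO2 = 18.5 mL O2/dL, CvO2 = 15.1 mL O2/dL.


CO = HR*SV = 68*96/1000 = 6.528 L/min
a-v O2 diff = 18.5 - 15.1 = 3.4 mL/dL
VO2 = CO * (CaO2-CvO2) * 10 dL/L
VO2 = 6.528 * 3.4 * 10
VO2 = 222 mL/min


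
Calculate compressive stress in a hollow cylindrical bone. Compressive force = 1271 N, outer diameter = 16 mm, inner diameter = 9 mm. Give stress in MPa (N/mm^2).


A = pi*(r_o^2 - r_i^2)
r_o = 8 mm, r_i = 4.5 mm
A = 137.445 mm^2
sigma = F/A = 1271 / 137.445
sigma = 9.247 MPa


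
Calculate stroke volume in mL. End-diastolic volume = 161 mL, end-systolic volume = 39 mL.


SV = EDV - ESV
SV = 161 - 39
SV = 122 mL


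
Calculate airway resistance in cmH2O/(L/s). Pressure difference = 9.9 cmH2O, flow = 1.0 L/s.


R = dP / flow
R = 9.9 / 1.0
R = 9.9 cmH2O/(L/s)


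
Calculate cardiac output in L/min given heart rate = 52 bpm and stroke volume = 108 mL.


CO = HR * SV
CO = 52 * 108 / 1000
CO = 5.616 L/min


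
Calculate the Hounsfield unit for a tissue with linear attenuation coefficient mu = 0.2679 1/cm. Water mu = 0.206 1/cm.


HU = ((mu_tissue - mu_water) / mu_water) * 1000
HU = ((0.2679 - 0.206) / 0.206) * 1000
HU = 300.5


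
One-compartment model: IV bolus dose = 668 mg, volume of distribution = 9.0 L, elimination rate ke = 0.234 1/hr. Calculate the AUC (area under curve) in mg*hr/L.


C0 = Dose/Vd = 668/9.0 = 74.2222 mg/L
AUC = C0/ke = 74.2222/0.234
AUC = 317.2 mg*hr/L


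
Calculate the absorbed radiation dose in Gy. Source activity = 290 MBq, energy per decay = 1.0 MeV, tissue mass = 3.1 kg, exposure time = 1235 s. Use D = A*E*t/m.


A = 290 MBq = 2.9000e+08 Bq
E = 1.0 MeV = 1.602e-13 J
D = A*E*t/m = 2.9000e+08*1.602e-13*1235/3.1
D = 0.01851 Gy


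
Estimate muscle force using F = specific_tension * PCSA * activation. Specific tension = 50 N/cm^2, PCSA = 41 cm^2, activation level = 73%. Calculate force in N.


F = sigma * PCSA * activation
F = 50 * 41 * 0.73
F = 1496 N


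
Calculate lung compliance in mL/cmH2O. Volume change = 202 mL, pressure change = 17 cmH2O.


C = dV / dP
C = 202 / 17
C = 11.88 mL/cmH2O


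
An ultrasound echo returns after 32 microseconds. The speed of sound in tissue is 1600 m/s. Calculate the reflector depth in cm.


depth = c * t / 2
t = 32 us = 3.2000e-05 s
depth = 1600 * 3.2000e-05 / 2
depth = 0.0256 m = 2.56 cm


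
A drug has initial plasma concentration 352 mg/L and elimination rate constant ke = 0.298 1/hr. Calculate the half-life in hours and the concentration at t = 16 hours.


t_half = ln(2) / ke = 0.693147 / 0.298 = 2.326 hr
C(t) = C0 * exp(-ke*t) = 352 * exp(-0.298*16)
C(16) = 2.991 mg/L


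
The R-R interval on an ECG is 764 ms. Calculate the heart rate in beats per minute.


HR = 60 / RR_interval(s)
RR = 764 ms = 0.764 s
HR = 60 / 0.764 = 78.53 bpm


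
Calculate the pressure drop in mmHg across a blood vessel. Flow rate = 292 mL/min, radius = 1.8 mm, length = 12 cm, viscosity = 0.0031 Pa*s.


dP = 8*mu*L*Q / (pi*r^4)
Q = 292 mL/min = 4.86667e-06 m^3/s
dP = 439.162 Pa = 439.162 / 133.322 mmHg = 3.294 mmHg


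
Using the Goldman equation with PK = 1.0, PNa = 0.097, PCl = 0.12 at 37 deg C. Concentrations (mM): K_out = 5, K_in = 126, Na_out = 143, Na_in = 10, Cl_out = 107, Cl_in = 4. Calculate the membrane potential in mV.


Vm = (RT/F)*ln((PK*Ko + PNa*Nao + PCl*Cli)/(PK*Ki + PNa*Nai + PCl*Clo))
Numer = 19.351, Denom = 139.81
Vm = -52.85 mV


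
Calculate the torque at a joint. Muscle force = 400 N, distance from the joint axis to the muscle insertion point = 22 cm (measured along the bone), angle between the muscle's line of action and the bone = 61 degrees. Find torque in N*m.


Torque = F * d * sin(theta)   (moment arm = d*sin(theta))
d = 22 cm = 0.22 m
Torque = 400 * 0.22 * sin(61)
Torque = 76.97 N*m


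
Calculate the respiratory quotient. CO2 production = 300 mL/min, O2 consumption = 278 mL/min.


RQ = VCO2 / VO2
RQ = 300 / 278
RQ = 1.079


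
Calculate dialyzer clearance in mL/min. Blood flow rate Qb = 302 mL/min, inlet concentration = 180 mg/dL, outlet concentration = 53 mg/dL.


K = Qb * (Cb_in - Cb_out) / Cb_in
K = 302 * (180 - 53) / 180
K = 213.1 mL/min


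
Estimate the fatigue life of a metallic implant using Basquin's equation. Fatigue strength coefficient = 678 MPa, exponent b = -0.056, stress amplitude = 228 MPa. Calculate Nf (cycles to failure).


sigma_a = sigma_f' * (2Nf)^b
2Nf = (sigma_a/sigma_f')^(1/b)
2Nf = (228/678)^(1/-0.056)
2Nf = 2.8293957e+08
Nf = 1.4147e+08


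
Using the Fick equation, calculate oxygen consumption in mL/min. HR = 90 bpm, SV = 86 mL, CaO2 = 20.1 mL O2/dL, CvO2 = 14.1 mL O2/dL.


CO = HR*SV = 90*86/1000 = 7.74 L/min
a-v O2 diff = 20.1 - 14.1 = 6 mL/dL
VO2 = CO * (CaO2-CvO2) * 10 dL/L
VO2 = 7.74 * 6 * 10
VO2 = 464.4 mL/min


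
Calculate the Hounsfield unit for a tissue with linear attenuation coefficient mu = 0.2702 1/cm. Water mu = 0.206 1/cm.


HU = ((mu_tissue - mu_water) / mu_water) * 1000
HU = ((0.2702 - 0.206) / 0.206) * 1000
HU = 311.7


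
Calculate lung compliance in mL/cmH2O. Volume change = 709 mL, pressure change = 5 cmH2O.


C = dV / dP
C = 709 / 5
C = 141.8 mL/cmH2O


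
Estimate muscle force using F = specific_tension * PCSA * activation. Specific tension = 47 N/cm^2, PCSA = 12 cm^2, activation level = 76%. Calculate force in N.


F = sigma * PCSA * activation
F = 47 * 12 * 0.76
F = 428.6 N


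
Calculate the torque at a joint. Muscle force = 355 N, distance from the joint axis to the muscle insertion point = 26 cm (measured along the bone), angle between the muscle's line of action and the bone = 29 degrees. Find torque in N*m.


Torque = F * d * sin(theta)   (moment arm = d*sin(theta))
d = 26 cm = 0.26 m
Torque = 355 * 0.26 * sin(29)
Torque = 44.75 N*m


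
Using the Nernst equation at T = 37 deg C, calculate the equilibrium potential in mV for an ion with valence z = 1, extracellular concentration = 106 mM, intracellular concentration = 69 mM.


E = (RT/(zF)) * ln(C_out/C_in)
T = 37 + 273.15 = 310.15 K
E = (8.314 * 310.15 / (1 * 96485)) * ln(106/69)
E = 11.47 mV


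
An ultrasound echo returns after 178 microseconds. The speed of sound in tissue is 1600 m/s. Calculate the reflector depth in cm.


depth = c * t / 2
t = 178 us = 1.7800e-04 s
depth = 1600 * 1.7800e-04 / 2
depth = 0.1424 m = 14.24 cm


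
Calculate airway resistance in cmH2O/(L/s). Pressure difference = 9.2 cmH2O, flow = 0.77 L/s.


R = dP / flow
R = 9.2 / 0.77
R = 11.95 cmH2O/(L/s)


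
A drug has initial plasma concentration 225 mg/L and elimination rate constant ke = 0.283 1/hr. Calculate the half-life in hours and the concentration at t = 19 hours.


t_half = ln(2) / ke = 0.693147 / 0.283 = 2.449 hr
C(t) = C0 * exp(-ke*t) = 225 * exp(-0.283*19)
C(19) = 1.04 mg/L


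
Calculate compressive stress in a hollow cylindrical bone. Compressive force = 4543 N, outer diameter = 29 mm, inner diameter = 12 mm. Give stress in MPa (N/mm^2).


A = pi*(r_o^2 - r_i^2)
r_o = 14.5 mm, r_i = 6 mm
A = 547.423 mm^2
sigma = F/A = 4543 / 547.423
sigma = 8.299 MPa


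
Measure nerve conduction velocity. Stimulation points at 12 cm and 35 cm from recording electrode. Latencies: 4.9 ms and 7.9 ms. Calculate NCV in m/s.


Distance = (35 - 12) / 100 = 0.23 m
dt = (7.9 - 4.9) / 1000 = 0.003 s
NCV = dist / dt = 76.67 m/s


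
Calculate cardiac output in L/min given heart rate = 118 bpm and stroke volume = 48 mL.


CO = HR * SV
CO = 118 * 48 / 1000
CO = 5.664 L/min


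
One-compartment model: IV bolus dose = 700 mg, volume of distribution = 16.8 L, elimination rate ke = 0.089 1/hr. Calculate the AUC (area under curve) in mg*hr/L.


C0 = Dose/Vd = 700/16.8 = 41.6667 mg/L
AUC = C0/ke = 41.6667/0.089
AUC = 468.2 mg*hr/L


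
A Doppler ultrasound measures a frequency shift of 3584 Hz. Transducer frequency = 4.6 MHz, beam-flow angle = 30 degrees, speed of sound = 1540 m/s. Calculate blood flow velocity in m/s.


v = fd * c / (2 * f0 * cos(theta))
v = 3584 * 1540 / (2 * 4.6000e+06 * cos(30))
v = 0.6927 m/s


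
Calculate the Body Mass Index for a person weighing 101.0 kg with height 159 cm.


BMI = weight / height^2
height = 159 cm = 1.59 m
BMI = 101.0 / 1.59^2
BMI = 39.95 kg/m^2


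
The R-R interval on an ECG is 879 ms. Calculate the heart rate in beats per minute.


HR = 60 / RR_interval(s)
RR = 879 ms = 0.879 s
HR = 60 / 0.879 = 68.26 bpm


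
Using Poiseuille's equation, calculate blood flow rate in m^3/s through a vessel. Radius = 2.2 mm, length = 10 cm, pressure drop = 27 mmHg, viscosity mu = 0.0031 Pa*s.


Q = pi*r^4*dP / (8*mu*L)
r = 0.0022 m, L = 0.1 m
dP = 27 mmHg = 3599.694 Pa
Q = 1.0682e-04 m^3/s


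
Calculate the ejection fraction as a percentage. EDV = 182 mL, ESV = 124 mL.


SV = EDV - ESV = 182 - 124 = 58 mL
EF = SV/EDV * 100 = 58/182 * 100
EF = 31.87%


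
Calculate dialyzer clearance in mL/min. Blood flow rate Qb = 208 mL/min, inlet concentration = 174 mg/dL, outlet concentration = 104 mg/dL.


K = Qb * (Cb_in - Cb_out) / Cb_in
K = 208 * (174 - 104) / 174
K = 83.68 mL/min


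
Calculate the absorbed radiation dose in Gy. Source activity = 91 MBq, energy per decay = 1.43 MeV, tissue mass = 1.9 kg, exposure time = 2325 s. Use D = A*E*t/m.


A = 91 MBq = 9.1000e+07 Bq
E = 1.43 MeV = 2.29086e-13 J
D = A*E*t/m = 9.1000e+07*2.29086e-13*2325/1.9
D = 0.02551 Gy


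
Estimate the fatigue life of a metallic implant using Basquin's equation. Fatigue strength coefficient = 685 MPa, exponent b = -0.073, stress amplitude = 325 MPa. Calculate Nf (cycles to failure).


sigma_a = sigma_f' * (2Nf)^b
2Nf = (sigma_a/sigma_f')^(1/b)
2Nf = (325/685)^(1/-0.073)
2Nf = 27271.888
Nf = 1.364e+04


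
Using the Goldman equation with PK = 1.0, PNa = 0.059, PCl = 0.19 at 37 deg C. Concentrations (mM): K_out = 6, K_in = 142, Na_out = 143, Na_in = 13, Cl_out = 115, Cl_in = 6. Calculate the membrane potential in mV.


Vm = (RT/F)*ln((PK*Ko + PNa*Nao + PCl*Cli)/(PK*Ki + PNa*Nai + PCl*Clo))
Numer = 15.577, Denom = 164.617
Vm = -63.01 mV


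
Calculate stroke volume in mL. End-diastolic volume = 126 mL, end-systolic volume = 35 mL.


SV = EDV - ESV
SV = 126 - 35
SV = 91 mL


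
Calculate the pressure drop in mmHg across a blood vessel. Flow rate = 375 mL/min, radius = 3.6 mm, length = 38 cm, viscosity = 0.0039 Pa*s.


dP = 8*mu*L*Q / (pi*r^4)
Q = 375 mL/min = 6.25e-06 m^3/s
dP = 140.429 Pa = 140.429 / 133.322 mmHg = 1.053 mmHg


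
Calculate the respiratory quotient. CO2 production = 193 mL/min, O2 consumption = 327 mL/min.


RQ = VCO2 / VO2
RQ = 193 / 327
RQ = 0.5902


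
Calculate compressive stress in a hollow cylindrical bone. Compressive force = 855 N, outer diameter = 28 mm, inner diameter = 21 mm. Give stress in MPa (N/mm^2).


A = pi*(r_o^2 - r_i^2)
r_o = 14 mm, r_i = 10.5 mm
A = 269.392 mm^2
sigma = F/A = 855 / 269.392
sigma = 3.174 MPa


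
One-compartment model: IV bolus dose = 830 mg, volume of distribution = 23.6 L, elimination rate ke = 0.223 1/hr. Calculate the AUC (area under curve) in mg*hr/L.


C0 = Dose/Vd = 830/23.6 = 35.1695 mg/L
AUC = C0/ke = 35.1695/0.223
AUC = 157.7 mg*hr/L


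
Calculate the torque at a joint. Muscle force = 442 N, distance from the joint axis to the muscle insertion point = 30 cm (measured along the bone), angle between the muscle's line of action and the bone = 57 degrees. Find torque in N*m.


Torque = F * d * sin(theta)   (moment arm = d*sin(theta))
d = 30 cm = 0.3 m
Torque = 442 * 0.3 * sin(57)
Torque = 111.2 N*m


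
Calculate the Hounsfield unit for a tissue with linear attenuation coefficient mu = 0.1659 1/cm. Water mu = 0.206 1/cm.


HU = ((mu_tissue - mu_water) / mu_water) * 1000
HU = ((0.1659 - 0.206) / 0.206) * 1000
HU = -194.7


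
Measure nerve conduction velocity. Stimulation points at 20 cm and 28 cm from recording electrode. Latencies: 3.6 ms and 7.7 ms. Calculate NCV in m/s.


Distance = (28 - 20) / 100 = 0.08 m
dt = (7.7 - 3.6) / 1000 = 0.0041 s
NCV = dist / dt = 19.51 m/s


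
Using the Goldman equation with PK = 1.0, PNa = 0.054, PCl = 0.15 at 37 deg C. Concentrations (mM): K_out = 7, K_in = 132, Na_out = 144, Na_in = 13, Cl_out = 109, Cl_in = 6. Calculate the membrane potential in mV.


Vm = (RT/F)*ln((PK*Ko + PNa*Nao + PCl*Cli)/(PK*Ki + PNa*Nai + PCl*Clo))
Numer = 15.676, Denom = 149.052
Vm = -60.19 mV


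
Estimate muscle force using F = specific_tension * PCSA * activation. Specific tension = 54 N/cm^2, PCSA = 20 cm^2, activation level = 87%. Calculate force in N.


F = sigma * PCSA * activation
F = 54 * 20 * 0.87
F = 939.6 N


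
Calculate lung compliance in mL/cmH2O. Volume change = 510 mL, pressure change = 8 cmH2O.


C = dV / dP
C = 510 / 8
C = 63.75 mL/cmH2O


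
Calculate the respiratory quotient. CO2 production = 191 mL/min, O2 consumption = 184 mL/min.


RQ = VCO2 / VO2
RQ = 191 / 184
RQ = 1.038


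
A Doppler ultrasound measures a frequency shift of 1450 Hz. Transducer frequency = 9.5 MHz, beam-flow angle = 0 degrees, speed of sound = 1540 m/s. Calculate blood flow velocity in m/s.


v = fd * c / (2 * f0 * cos(theta))
v = 1450 * 1540 / (2 * 9.5000e+06 * cos(0))
v = 0.1175 m/s


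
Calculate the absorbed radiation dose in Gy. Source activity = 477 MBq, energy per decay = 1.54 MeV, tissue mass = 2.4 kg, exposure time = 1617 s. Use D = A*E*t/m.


A = 477 MBq = 4.7700e+08 Bq
E = 1.54 MeV = 2.46708e-13 J
D = A*E*t/m = 4.7700e+08*2.46708e-13*1617/2.4
D = 0.07929 Gy


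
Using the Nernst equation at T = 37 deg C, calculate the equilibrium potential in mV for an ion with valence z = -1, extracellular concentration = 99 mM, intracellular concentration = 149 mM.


E = (RT/(zF)) * ln(C_out/C_in)
T = 37 + 273.15 = 310.15 K
E = (8.314 * 310.15 / (-1 * 96485)) * ln(99/149)
E = 10.93 mV


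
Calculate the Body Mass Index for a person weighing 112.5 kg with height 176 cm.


BMI = weight / height^2
height = 176 cm = 1.76 m
BMI = 112.5 / 1.76^2
BMI = 36.32 kg/m^2


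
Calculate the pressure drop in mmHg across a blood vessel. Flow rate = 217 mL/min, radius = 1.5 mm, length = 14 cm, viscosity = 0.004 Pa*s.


dP = 8*mu*L*Q / (pi*r^4)
Q = 217 mL/min = 3.61667e-06 m^3/s
dP = 1018.76 Pa = 1018.76 / 133.322 mmHg = 7.641 mmHg


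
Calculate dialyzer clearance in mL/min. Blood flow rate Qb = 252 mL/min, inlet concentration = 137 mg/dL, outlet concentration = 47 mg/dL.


K = Qb * (Cb_in - Cb_out) / Cb_in
K = 252 * (137 - 47) / 137
K = 165.5 mL/min


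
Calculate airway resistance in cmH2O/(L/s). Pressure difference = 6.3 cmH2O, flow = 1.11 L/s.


R = dP / flow
R = 6.3 / 1.11
R = 5.676 cmH2O/(L/s)


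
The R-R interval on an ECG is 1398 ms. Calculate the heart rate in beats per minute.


HR = 60 / RR_interval(s)
RR = 1398 ms = 1.398 s
HR = 60 / 1.398 = 42.92 bpm


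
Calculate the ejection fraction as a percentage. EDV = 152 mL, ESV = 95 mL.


SV = EDV - ESV = 152 - 95 = 57 mL
EF = SV/EDV * 100 = 57/152 * 100
EF = 37.5%


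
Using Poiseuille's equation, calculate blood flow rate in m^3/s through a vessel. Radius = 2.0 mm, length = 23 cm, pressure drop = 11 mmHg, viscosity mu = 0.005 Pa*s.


Q = pi*r^4*dP / (8*mu*L)
r = 0.002 m, L = 0.23 m
dP = 11 mmHg = 1466.542 Pa
Q = 8.0127e-06 m^3/s


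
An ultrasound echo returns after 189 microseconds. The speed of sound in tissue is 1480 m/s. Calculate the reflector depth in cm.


depth = c * t / 2
t = 189 us = 1.8900e-04 s
depth = 1480 * 1.8900e-04 / 2
depth = 0.13986 m = 13.986 cm


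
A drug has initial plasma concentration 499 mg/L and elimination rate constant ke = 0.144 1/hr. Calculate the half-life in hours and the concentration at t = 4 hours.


t_half = ln(2) / ke = 0.693147 / 0.144 = 4.814 hr
C(t) = C0 * exp(-ke*t) = 499 * exp(-0.144*4)
C(4) = 280.5 mg/L


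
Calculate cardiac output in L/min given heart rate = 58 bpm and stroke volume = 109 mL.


CO = HR * SV
CO = 58 * 109 / 1000
CO = 6.322 L/min


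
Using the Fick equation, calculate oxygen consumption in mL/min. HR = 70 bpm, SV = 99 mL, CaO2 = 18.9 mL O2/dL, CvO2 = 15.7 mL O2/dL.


CO = HR*SV = 70*99/1000 = 6.93 L/min
a-v O2 diff = 18.9 - 15.7 = 3.2 mL/dL
VO2 = CO * (CaO2-CvO2) * 10 dL/L
VO2 = 6.93 * 3.2 * 10
VO2 = 221.8 mL/min


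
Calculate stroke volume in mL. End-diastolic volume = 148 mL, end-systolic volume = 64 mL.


SV = EDV - ESV
SV = 148 - 64
SV = 84 mL


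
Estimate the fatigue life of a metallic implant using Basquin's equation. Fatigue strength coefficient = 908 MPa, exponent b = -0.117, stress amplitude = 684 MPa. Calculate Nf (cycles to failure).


sigma_a = sigma_f' * (2Nf)^b
2Nf = (sigma_a/sigma_f')^(1/b)
2Nf = (684/908)^(1/-0.117)
2Nf = 11.259946
Nf = 5.63


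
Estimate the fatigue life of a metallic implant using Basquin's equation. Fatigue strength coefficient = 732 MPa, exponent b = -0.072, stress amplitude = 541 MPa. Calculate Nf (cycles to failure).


sigma_a = sigma_f' * (2Nf)^b
2Nf = (sigma_a/sigma_f')^(1/b)
2Nf = (541/732)^(1/-0.072)
2Nf = 66.650437
Nf = 33.33


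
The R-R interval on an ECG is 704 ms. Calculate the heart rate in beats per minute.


HR = 60 / RR_interval(s)
RR = 704 ms = 0.704 s
HR = 60 / 0.704 = 85.23 bpm


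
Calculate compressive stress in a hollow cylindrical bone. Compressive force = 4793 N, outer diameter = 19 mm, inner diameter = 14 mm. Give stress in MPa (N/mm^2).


A = pi*(r_o^2 - r_i^2)
r_o = 9.5 mm, r_i = 7 mm
A = 129.591 mm^2
sigma = F/A = 4793 / 129.591
sigma = 36.99 MPa


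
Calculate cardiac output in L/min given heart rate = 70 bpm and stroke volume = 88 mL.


CO = HR * SV
CO = 70 * 88 / 1000
CO = 6.16 L/min


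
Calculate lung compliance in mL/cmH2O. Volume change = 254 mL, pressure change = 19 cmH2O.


C = dV / dP
C = 254 / 19
C = 13.37 mL/cmH2O


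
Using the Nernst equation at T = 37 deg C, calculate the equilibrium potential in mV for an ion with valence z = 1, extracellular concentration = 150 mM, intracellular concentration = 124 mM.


E = (RT/(zF)) * ln(C_out/C_in)
T = 37 + 273.15 = 310.15 K
E = (8.314 * 310.15 / (1 * 96485)) * ln(150/124)
E = 5.087 mV


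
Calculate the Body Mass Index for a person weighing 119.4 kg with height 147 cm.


BMI = weight / height^2
height = 147 cm = 1.47 m
BMI = 119.4 / 1.47^2
BMI = 55.25 kg/m^2


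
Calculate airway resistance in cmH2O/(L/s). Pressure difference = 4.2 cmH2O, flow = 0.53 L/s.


R = dP / flow
R = 4.2 / 0.53
R = 7.925 cmH2O/(L/s)


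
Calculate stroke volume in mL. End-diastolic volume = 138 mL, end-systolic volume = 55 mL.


SV = EDV - ESV
SV = 138 - 55
SV = 83 mL


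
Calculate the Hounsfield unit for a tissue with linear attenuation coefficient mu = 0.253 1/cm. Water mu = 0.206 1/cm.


HU = ((mu_tissue - mu_water) / mu_water) * 1000
HU = ((0.253 - 0.206) / 0.206) * 1000
HU = 228.2


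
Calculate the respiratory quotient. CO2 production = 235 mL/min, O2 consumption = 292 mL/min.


RQ = VCO2 / VO2
RQ = 235 / 292
RQ = 0.8048


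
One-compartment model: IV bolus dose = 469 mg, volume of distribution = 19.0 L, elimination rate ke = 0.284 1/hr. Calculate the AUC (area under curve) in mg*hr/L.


C0 = Dose/Vd = 469/19.0 = 24.6842 mg/L
AUC = C0/ke = 24.6842/0.284
AUC = 86.92 mg*hr/L


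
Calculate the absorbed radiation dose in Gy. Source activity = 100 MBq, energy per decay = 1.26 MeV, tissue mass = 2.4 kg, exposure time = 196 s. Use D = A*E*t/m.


A = 100 MBq = 1.0000e+08 Bq
E = 1.26 MeV = 2.01852e-13 J
D = A*E*t/m = 1.0000e+08*2.01852e-13*196/2.4
D = 0.001648 Gy


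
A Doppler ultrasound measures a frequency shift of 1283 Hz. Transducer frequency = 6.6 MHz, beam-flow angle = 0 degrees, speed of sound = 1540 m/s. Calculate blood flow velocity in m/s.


v = fd * c / (2 * f0 * cos(theta))
v = 1283 * 1540 / (2 * 6.6000e+06 * cos(0))
v = 0.1497 m/s


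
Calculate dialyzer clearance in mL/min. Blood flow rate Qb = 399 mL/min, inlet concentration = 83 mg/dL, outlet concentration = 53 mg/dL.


K = Qb * (Cb_in - Cb_out) / Cb_in
K = 399 * (83 - 53) / 83
K = 144.2 mL/min


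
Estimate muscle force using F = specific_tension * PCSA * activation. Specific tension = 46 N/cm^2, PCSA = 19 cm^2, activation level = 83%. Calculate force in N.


F = sigma * PCSA * activation
F = 46 * 19 * 0.83
F = 725.4 N


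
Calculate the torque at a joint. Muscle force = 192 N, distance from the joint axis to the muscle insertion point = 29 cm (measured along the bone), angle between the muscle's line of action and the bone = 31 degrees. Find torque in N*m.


Torque = F * d * sin(theta)   (moment arm = d*sin(theta))
d = 29 cm = 0.29 m
Torque = 192 * 0.29 * sin(31)
Torque = 28.68 N*m


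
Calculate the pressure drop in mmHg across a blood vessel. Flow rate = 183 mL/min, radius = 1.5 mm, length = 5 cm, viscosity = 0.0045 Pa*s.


dP = 8*mu*L*Q / (pi*r^4)
Q = 183 mL/min = 3.05e-06 m^3/s
dP = 345.189 Pa = 345.189 / 133.322 mmHg = 2.589 mmHg


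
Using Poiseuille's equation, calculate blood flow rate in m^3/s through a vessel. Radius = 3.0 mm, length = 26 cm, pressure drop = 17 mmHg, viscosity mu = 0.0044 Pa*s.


Q = pi*r^4*dP / (8*mu*L)
r = 0.003 m, L = 0.26 m
dP = 17 mmHg = 2266.474 Pa
Q = 6.3019e-05 m^3/s


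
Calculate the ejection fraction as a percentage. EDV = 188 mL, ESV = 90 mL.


SV = EDV - ESV = 188 - 90 = 98 mL
EF = SV/EDV * 100 = 98/188 * 100
EF = 52.13%


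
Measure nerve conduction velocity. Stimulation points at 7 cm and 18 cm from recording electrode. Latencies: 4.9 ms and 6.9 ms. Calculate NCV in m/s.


Distance = (18 - 7) / 100 = 0.11 m
dt = (6.9 - 4.9) / 1000 = 0.002 s
NCV = dist / dt = 55 m/s


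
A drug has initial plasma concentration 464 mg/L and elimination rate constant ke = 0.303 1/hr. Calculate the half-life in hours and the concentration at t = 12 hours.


t_half = ln(2) / ke = 0.693147 / 0.303 = 2.288 hr
C(t) = C0 * exp(-ke*t) = 464 * exp(-0.303*12)
C(12) = 12.23 mg/L


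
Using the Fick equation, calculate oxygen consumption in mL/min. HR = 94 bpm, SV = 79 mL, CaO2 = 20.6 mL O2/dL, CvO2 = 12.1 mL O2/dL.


CO = HR*SV = 94*79/1000 = 7.426 L/min
a-v O2 diff = 20.6 - 12.1 = 8.5 mL/dL
VO2 = CO * (CaO2-CvO2) * 10 dL/L
VO2 = 7.426 * 8.5 * 10
VO2 = 631.2 mL/min


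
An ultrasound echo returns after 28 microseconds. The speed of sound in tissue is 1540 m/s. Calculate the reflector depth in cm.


depth = c * t / 2
t = 28 us = 2.8000e-05 s
depth = 1540 * 2.8000e-05 / 2
depth = 0.02156 m = 2.156 cm


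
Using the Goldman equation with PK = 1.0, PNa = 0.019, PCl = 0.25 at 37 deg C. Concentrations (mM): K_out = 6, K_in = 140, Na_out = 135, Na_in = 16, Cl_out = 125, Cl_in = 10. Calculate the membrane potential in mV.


Vm = (RT/F)*ln((PK*Ko + PNa*Nao + PCl*Cli)/(PK*Ki + PNa*Nai + PCl*Clo))
Numer = 11.065, Denom = 171.554
Vm = -73.26 mV


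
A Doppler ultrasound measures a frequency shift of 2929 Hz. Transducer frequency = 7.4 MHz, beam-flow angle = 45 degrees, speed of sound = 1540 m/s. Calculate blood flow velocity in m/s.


v = fd * c / (2 * f0 * cos(theta))
v = 2929 * 1540 / (2 * 7.4000e+06 * cos(45))
v = 0.431 m/s


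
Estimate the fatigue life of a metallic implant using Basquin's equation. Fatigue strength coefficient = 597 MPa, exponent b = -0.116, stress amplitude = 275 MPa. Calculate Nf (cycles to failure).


sigma_a = sigma_f' * (2Nf)^b
2Nf = (sigma_a/sigma_f')^(1/b)
2Nf = (275/597)^(1/-0.116)
2Nf = 798.14736
Nf = 399.1


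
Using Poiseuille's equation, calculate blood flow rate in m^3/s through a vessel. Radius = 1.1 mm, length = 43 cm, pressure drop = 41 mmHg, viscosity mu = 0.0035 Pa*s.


Q = pi*r^4*dP / (8*mu*L)
r = 0.0011 m, L = 0.43 m
dP = 41 mmHg = 5466.202 Pa
Q = 2.0882e-06 m^3/s


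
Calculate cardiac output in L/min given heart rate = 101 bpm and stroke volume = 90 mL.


CO = HR * SV
CO = 101 * 90 / 1000
CO = 9.09 L/min


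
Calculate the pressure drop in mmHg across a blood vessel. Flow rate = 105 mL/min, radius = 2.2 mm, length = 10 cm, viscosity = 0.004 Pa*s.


dP = 8*mu*L*Q / (pi*r^4)
Q = 105 mL/min = 1.75e-06 m^3/s
dP = 76.0935 Pa = 76.0935 / 133.322 mmHg = 0.5707 mmHg


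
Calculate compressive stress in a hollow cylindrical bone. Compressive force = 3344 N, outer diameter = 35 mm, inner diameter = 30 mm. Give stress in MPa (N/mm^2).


A = pi*(r_o^2 - r_i^2)
r_o = 17.5 mm, r_i = 15 mm
A = 255.254 mm^2
sigma = F/A = 3344 / 255.254
sigma = 13.1 MPa


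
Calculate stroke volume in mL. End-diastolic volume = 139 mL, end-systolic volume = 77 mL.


SV = EDV - ESV
SV = 139 - 77
SV = 62 mL


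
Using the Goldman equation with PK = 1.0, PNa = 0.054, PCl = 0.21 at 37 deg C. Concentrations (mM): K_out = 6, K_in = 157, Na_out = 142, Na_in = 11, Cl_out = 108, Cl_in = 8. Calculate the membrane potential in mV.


Vm = (RT/F)*ln((PK*Ko + PNa*Nao + PCl*Cli)/(PK*Ki + PNa*Nai + PCl*Clo))
Numer = 15.348, Denom = 180.274
Vm = -65.84 mV


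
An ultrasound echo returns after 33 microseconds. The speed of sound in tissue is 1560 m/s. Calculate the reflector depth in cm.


depth = c * t / 2
t = 33 us = 3.3000e-05 s
depth = 1560 * 3.3000e-05 / 2
depth = 0.02574 m = 2.574 cm


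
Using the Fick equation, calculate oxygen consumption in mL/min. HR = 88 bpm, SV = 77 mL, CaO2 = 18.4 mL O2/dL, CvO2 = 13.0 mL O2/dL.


CO = HR*SV = 88*77/1000 = 6.776 L/min
a-v O2 diff = 18.4 - 13.0 = 5.4 mL/dL
VO2 = CO * (CaO2-CvO2) * 10 dL/L
VO2 = 6.776 * 5.4 * 10
VO2 = 365.9 mL/min


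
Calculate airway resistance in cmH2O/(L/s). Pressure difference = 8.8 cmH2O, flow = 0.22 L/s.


R = dP / flow
R = 8.8 / 0.22
R = 40 cmH2O/(L/s)


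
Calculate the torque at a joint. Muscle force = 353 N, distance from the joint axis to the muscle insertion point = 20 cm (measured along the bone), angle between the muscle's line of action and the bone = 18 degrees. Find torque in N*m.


Torque = F * d * sin(theta)   (moment arm = d*sin(theta))
d = 20 cm = 0.2 m
Torque = 353 * 0.2 * sin(18)
Torque = 21.82 N*m


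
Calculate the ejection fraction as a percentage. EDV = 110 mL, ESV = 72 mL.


SV = EDV - ESV = 110 - 72 = 38 mL
EF = SV/EDV * 100 = 38/110 * 100
EF = 34.55%


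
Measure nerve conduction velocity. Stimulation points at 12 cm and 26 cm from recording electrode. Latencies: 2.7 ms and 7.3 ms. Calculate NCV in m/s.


Distance = (26 - 12) / 100 = 0.14 m
dt = (7.3 - 2.7) / 1000 = 0.0046 s
NCV = dist / dt = 30.43 m/s


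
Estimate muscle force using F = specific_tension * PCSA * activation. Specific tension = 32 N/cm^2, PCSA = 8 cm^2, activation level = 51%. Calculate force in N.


F = sigma * PCSA * activation
F = 32 * 8 * 0.51
F = 130.6 N


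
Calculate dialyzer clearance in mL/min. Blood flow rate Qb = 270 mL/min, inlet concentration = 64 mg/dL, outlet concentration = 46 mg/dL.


K = Qb * (Cb_in - Cb_out) / Cb_in
K = 270 * (64 - 46) / 64
K = 75.94 mL/min


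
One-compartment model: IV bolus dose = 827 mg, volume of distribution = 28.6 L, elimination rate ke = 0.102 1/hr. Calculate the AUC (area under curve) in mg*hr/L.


C0 = Dose/Vd = 827/28.6 = 28.9161 mg/L
AUC = C0/ke = 28.9161/0.102
AUC = 283.5 mg*hr/L


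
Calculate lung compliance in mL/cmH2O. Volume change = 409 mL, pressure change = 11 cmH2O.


C = dV / dP
C = 409 / 11
C = 37.18 mL/cmH2O


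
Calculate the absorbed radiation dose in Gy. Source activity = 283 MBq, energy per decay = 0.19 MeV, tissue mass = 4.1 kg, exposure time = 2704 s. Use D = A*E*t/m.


A = 283 MBq = 2.8300e+08 Bq
E = 0.19 MeV = 3.0438e-14 J
D = A*E*t/m = 2.8300e+08*3.0438e-14*2704/4.1
D = 0.005681 Gy


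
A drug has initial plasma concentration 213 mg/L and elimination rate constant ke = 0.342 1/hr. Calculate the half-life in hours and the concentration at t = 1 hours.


t_half = ln(2) / ke = 0.693147 / 0.342 = 2.027 hr
C(t) = C0 * exp(-ke*t) = 213 * exp(-0.342*1)
C(1) = 151.3 mg/L


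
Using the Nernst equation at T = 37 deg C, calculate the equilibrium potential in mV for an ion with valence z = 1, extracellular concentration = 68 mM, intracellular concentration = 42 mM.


E = (RT/(zF)) * ln(C_out/C_in)
T = 37 + 273.15 = 310.15 K
E = (8.314 * 310.15 / (1 * 96485)) * ln(68/42)
E = 12.88 mV


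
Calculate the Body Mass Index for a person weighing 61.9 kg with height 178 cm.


BMI = weight / height^2
height = 178 cm = 1.78 m
BMI = 61.9 / 1.78^2
BMI = 19.54 kg/m^2


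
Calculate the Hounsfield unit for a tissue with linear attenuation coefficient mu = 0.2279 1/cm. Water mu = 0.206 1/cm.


HU = ((mu_tissue - mu_water) / mu_water) * 1000
HU = ((0.2279 - 0.206) / 0.206) * 1000
HU = 106.3


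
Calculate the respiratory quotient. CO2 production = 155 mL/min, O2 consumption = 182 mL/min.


RQ = VCO2 / VO2
RQ = 155 / 182
RQ = 0.8516


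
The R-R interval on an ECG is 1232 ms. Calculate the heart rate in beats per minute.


HR = 60 / RR_interval(s)
RR = 1232 ms = 1.232 s
HR = 60 / 1.232 = 48.7 bpm


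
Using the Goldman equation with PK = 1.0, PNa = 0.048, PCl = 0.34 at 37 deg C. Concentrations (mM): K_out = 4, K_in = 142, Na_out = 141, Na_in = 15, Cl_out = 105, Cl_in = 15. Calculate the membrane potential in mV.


Vm = (RT/F)*ln((PK*Ko + PNa*Nao + PCl*Cli)/(PK*Ki + PNa*Nai + PCl*Clo))
Numer = 15.868, Denom = 178.42
Vm = -64.67 mV


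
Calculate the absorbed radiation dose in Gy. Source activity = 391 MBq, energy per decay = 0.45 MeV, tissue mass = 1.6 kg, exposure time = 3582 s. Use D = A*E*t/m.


A = 391 MBq = 3.9100e+08 Bq
E = 0.45 MeV = 7.209e-14 J
D = A*E*t/m = 3.9100e+08*7.209e-14*3582/1.6
D = 0.0631 Gy


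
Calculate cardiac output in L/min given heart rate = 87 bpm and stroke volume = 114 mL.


CO = HR * SV
CO = 87 * 114 / 1000
CO = 9.918 L/min


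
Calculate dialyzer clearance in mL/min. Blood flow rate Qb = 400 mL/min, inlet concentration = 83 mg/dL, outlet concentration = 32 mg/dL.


K = Qb * (Cb_in - Cb_out) / Cb_in
K = 400 * (83 - 32) / 83
K = 245.8 mL/min


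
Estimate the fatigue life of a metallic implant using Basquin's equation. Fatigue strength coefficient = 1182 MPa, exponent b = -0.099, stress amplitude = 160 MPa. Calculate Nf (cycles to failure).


sigma_a = sigma_f' * (2Nf)^b
2Nf = (sigma_a/sigma_f')^(1/b)
2Nf = (160/1182)^(1/-0.099)
2Nf = 5.9251856e+08
Nf = 2.9626e+08


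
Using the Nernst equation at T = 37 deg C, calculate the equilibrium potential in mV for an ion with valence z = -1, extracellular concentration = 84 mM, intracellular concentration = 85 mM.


E = (RT/(zF)) * ln(C_out/C_in)
T = 37 + 273.15 = 310.15 K
E = (8.314 * 310.15 / (-1 * 96485)) * ln(84/85)
E = 0.3163 mV


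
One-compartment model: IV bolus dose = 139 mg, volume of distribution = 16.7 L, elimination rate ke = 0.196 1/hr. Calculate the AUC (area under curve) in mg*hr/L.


C0 = Dose/Vd = 139/16.7 = 8.32335 mg/L
AUC = C0/ke = 8.32335/0.196
AUC = 42.47 mg*hr/L


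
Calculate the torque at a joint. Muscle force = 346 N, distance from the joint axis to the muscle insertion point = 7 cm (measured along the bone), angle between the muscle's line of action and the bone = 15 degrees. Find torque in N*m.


Torque = F * d * sin(theta)   (moment arm = d*sin(theta))
d = 7 cm = 0.07 m
Torque = 346 * 0.07 * sin(15)
Torque = 6.269 N*m


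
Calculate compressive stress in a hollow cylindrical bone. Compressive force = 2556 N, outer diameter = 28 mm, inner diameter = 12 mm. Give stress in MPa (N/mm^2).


A = pi*(r_o^2 - r_i^2)
r_o = 14 mm, r_i = 6 mm
A = 502.655 mm^2
sigma = F/A = 2556 / 502.655
sigma = 5.085 MPa


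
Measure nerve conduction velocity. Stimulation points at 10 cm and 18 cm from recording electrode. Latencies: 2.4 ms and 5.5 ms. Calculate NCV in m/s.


Distance = (18 - 10) / 100 = 0.08 m
dt = (5.5 - 2.4) / 1000 = 0.0031 s
NCV = dist / dt = 25.81 m/s


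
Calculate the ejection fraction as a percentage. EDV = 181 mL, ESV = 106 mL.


SV = EDV - ESV = 181 - 106 = 75 mL
EF = SV/EDV * 100 = 75/181 * 100
EF = 41.44%


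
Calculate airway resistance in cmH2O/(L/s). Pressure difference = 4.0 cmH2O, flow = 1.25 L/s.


R = dP / flow
R = 4.0 / 1.25
R = 3.2 cmH2O/(L/s)


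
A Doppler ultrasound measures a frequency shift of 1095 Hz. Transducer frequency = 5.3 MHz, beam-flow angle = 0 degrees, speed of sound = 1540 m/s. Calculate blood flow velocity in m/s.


v = fd * c / (2 * f0 * cos(theta))
v = 1095 * 1540 / (2 * 5.3000e+06 * cos(0))
v = 0.1591 m/s


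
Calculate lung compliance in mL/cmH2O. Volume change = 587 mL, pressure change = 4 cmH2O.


C = dV / dP
C = 587 / 4
C = 146.8 mL/cmH2O


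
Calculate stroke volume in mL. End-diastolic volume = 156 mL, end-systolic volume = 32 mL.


SV = EDV - ESV
SV = 156 - 32
SV = 124 mL


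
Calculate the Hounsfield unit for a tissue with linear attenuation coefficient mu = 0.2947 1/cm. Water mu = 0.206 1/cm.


HU = ((mu_tissue - mu_water) / mu_water) * 1000
HU = ((0.2947 - 0.206) / 0.206) * 1000
HU = 430.6


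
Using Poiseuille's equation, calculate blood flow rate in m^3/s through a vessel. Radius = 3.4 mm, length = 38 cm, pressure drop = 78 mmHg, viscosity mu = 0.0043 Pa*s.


Q = pi*r^4*dP / (8*mu*L)
r = 0.0034 m, L = 0.38 m
dP = 78 mmHg = 10399.116 Pa
Q = 3.3398e-04 m^3/s


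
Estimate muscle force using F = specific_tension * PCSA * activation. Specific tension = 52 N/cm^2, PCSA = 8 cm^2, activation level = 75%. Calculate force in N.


F = sigma * PCSA * activation
F = 52 * 8 * 0.75
F = 312 N


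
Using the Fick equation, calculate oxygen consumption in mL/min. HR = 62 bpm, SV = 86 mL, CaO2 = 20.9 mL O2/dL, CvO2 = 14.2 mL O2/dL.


CO = HR*SV = 62*86/1000 = 5.332 L/min
a-v O2 diff = 20.9 - 14.2 = 6.7 mL/dL
VO2 = CO * (CaO2-CvO2) * 10 dL/L
VO2 = 5.332 * 6.7 * 10
VO2 = 357.2 mL/min
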